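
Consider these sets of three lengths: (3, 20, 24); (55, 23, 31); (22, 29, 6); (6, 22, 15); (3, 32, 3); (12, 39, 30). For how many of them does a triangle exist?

1

(3,20,24): 3+20 ≤ 24 → not valid
(23,31,55): 23+31 ≤ 55 → not valid
(6,22,29): 6+22 ≤ 29 → not valid
(6,15,22): 6+15 ≤ 22 → not valid
(3,3,32): 3+3 ≤ 32 → not valid
(12,30,39): 12+30 > 39 → valid
1 of the 6 triples forms a triangle.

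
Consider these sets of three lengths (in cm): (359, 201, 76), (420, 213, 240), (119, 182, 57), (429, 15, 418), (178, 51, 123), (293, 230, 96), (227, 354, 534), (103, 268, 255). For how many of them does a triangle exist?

(76,201,359): 76+201 ≤ 359 → not valid
(213,240,420): 213+240 > 420 → valid
(57,119,182): 57+119 ≤ 182 → not valid
(15,418,429): 15+418 > 429 → valid
(51,123,178): 51+123 ≤ 178 → not valid
(96,230,293): 96+230 > 293 → valid
(227,354,534): 227+354 > 534 → valid
(103,255,268): 103+255 > 268 → valid
5 of the 8 triples form a triangle.

5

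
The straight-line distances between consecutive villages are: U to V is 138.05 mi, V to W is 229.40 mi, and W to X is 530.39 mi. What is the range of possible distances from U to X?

162.94 ≤ UX ≤ 897.84 mi

The maximum is all hops collinear in one direction: 138.05 + 229.40 + 530.39 = 897.84.
The longest hop is 530.39; the others sum to 367.45. Folding the others back against it leaves at least 530.39 − 367.45 = 162.94.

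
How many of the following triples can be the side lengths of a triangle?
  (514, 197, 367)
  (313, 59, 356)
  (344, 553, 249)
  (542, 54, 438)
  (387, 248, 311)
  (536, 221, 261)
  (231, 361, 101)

(197,367,514): 197+367 > 514 → valid
(59,313,356): 59+313 > 356 → valid
(249,344,553): 249+344 > 553 → valid
(54,438,542): 54+438 ≤ 542 → not valid
(248,311,387): 248+311 > 387 → valid
(221,261,536): 221+261 ≤ 536 → not valid
(101,231,361): 101+231 ≤ 361 → not valid
4 of the 7 triples form a triangle.

4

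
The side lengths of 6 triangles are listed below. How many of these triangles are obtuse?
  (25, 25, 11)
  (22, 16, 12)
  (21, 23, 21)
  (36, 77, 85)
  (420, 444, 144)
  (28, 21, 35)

1

(25,25,11): 11²+25² = 746 > 625 = 25² → acute
(22,16,12): 12²+16² = 400 < 484 = 22² → obtuse
(21,23,21): 21²+21² = 882 > 529 = 23² → acute
(36,77,85): 36²+77² = 7225 = 85² → right
(420,444,144): 144²+420² = 197136 = 444² → right
(28,21,35): 21²+28² = 1225 = 35² → right
1 of the 6 is obtuse.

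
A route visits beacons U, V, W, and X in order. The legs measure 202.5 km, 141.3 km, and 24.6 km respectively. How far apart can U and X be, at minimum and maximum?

36.6 ≤ UX ≤ 368.4 km

The maximum is all hops collinear in one direction: 202.5 + 141.3 + 24.6 = 368.4.
The longest hop is 202.5; the others sum to 165.9. Folding the others back against it leaves at least 202.5 − 165.9 = 36.6.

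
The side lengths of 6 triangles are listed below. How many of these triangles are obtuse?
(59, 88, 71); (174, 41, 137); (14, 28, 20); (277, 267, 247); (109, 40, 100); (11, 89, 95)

(59,88,71): 59²+71² = 8522 > 7744 = 88² → acute
(174,41,137): 41²+137² = 20450 < 30276 = 174² → obtuse
(14,28,20): 14²+20² = 596 < 784 = 28² → obtuse
(277,267,247): 247²+267² = 132298 > 76729 = 277² → acute
(109,40,100): 40²+100² = 11600 < 11881 = 109² → obtuse
(11,89,95): 11²+89² = 8042 < 9025 = 95² → obtuse
4 of the 6 are obtuse.

4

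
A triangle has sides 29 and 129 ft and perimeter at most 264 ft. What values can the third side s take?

100 < s ≤ 106 ft

Triangle inequality alone gives 100 < s < 158.
The perimeter condition gives s ≤ 264 − 29 − 129 = 106.
Intersecting the two: 100 < s ≤ 106.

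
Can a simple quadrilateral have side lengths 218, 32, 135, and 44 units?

For a quadrilateral, each side must be shorter than the sum of the others.
Here the longest side is 218, but the remaining 3 sides sum to only 211.

No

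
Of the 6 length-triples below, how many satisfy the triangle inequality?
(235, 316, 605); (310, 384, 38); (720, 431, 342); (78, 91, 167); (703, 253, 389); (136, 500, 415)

(235,316,605): 235+316 ≤ 605 → not valid
(38,310,384): 38+310 ≤ 384 → not valid
(342,431,720): 342+431 > 720 → valid
(78,91,167): 78+91 > 167 → valid
(253,389,703): 253+389 ≤ 703 → not valid
(136,415,500): 136+415 > 500 → valid
3 of the 6 triples form a triangle.

3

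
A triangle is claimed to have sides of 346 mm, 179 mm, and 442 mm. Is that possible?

The longest side is 442, and the other two sum to 525.
Since 525 > 442, the triangle inequality holds.

Yes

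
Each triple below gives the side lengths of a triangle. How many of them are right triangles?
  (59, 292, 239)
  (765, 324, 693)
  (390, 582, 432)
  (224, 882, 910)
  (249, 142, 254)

(59,292,239): 59²+239² = 60602 < 85264 = 292² → obtuse
(765,324,693): 324²+693² = 585225 = 765² → right
(390,582,432): 390²+432² = 338724 = 582² → right
(224,882,910): 224²+882² = 828100 = 910² → right
(249,142,254): 142²+249² = 82165 > 64516 = 254² → acute
3 of the 5 are right.

3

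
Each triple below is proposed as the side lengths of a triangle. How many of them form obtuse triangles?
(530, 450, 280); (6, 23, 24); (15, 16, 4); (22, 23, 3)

(530,450,280): 280²+450² = 280900 = 530² → right
(6,23,24): 6²+23² = 565 < 576 = 24² → obtuse
(15,16,4): 4²+15² = 241 < 256 = 16² → obtuse
(22,23,3): 3²+22² = 493 < 529 = 23² → obtuse
3 of the 4 are obtuse.

3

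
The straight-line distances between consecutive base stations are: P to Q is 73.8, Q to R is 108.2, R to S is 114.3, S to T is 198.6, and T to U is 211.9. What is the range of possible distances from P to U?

The maximum is all hops collinear in one direction: 73.8 + 108.2 + 114.3 + 198.6 + 211.9 = 706.8.
The longest hop is 211.9; the others sum to 494.9. Since 211.9 ≤ 494.9, the path can fold back on itself completely, so the minimum distance is 0.

0 ≤ PU ≤ 706.8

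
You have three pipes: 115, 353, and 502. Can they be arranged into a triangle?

The longest side is 502, but the other two sum to only 468.
468 < 502, so the triangle inequality fails.

No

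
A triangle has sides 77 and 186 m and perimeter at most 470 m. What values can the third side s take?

109 < s ≤ 207

Triangle inequality alone gives 109 < s < 263.
The perimeter condition gives s ≤ 470 − 77 − 186 = 207.
Intersecting the two: 109 < s ≤ 207.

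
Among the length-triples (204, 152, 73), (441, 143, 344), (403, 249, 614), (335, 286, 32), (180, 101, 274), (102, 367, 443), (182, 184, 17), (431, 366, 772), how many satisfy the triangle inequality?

(73,152,204): 73+152 > 204 → valid
(143,344,441): 143+344 > 441 → valid
(249,403,614): 249+403 > 614 → valid
(32,286,335): 32+286 ≤ 335 → not valid
(101,180,274): 101+180 > 274 → valid
(102,367,443): 102+367 > 443 → valid
(17,182,184): 17+182 > 184 → valid
(366,431,772): 366+431 > 772 → valid
7 of the 8 triples form a triangle.

7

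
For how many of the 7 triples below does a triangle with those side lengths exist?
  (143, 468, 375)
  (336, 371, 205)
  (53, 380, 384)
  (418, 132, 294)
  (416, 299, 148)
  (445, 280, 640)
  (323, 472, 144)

6

(143,375,468): 143+375 > 468 → valid
(205,336,371): 205+336 > 371 → valid
(53,380,384): 53+380 > 384 → valid
(132,294,418): 132+294 > 418 → valid
(148,299,416): 148+299 > 416 → valid
(280,445,640): 280+445 > 640 → valid
(144,323,472): 144+323 ≤ 472 → not valid
6 of the 7 triples form a triangle.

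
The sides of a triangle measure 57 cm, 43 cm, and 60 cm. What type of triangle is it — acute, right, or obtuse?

acute

Compare the square of the longest side to the sum of squares of the other two: 43² + 57² = 5098 > 3600 = 60².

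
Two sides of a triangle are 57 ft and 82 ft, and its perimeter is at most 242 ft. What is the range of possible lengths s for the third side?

25 < s ≤ 103 ft

Triangle inequality alone gives 25 < s < 139.
The perimeter condition gives s ≤ 242 − 57 − 82 = 103.
Intersecting the two: 25 < s ≤ 103.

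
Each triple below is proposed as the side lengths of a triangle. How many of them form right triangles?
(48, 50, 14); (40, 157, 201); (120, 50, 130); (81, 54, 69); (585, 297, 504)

(48,50,14): 14²+48² = 2500 = 50² → right
(40,157,201): 40+157 ≤ 201, not a triangle
(120,50,130): 50²+120² = 16900 = 130² → right
(81,54,69): 54²+69² = 7677 > 6561 = 81² → acute
(585,297,504): 297²+504² = 342225 = 585² → right
3 of the 5 are right.

3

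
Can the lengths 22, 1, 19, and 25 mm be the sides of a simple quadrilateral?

A quadrilateral exists iff every side is shorter than the sum of the others — equivalently, the longest side is less than the sum of the rest.
Longest side 25 < 42 (sum of the remaining 3), so yes.

Yes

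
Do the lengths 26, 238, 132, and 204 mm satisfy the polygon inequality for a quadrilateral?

Yes

A quadrilateral exists iff every side is shorter than the sum of the others — equivalently, the longest side is less than the sum of the rest.
Longest side 238 < 362 (sum of the remaining 3), so yes.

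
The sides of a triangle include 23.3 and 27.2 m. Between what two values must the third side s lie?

By the triangle inequality, s must be less than 23.3 + 27.2 = 50.5 and greater than |23.3 − 27.2| = 3.9.

3.9 < s < 50.5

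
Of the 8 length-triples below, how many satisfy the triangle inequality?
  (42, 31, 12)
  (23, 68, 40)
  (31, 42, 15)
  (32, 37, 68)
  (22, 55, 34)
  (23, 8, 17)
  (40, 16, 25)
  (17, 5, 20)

(12,31,42): 12+31 > 42 → valid
(23,40,68): 23+40 ≤ 68 → not valid
(15,31,42): 15+31 > 42 → valid
(32,37,68): 32+37 > 68 → valid
(22,34,55): 22+34 > 55 → valid
(8,17,23): 8+17 > 23 → valid
(16,25,40): 16+25 > 40 → valid
(5,17,20): 5+17 > 20 → valid
7 of the 8 triples form a triangle.

7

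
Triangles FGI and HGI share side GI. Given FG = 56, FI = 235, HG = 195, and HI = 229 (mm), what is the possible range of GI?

From triangle FGI: |56 − 235| < GI < 56 + 235, i.e. 179 < GI < 291.
From triangle HGI: 34 < GI < 424.
Both must hold, so GI lies in the intersection.

179 < GI < 291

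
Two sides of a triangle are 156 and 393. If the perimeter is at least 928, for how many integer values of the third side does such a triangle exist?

Triangle inequality: 237 < x < 549. Perimeter ≥ 928 gives x ≥ 928 − 156 − 393 = 379.
So 379 ≤ x < 549; integers 379 through 548: 170 values.

170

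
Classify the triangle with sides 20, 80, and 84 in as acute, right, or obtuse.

obtuse

Compare the square of the longest side to the sum of squares of the other two: 20² + 80² = 6800 < 7056 = 84².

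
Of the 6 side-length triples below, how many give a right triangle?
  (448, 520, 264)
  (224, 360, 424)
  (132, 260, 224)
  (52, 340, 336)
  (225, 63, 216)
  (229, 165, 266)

5

(448,520,264): 264²+448² = 270400 = 520² → right
(224,360,424): 224²+360² = 179776 = 424² → right
(132,260,224): 132²+224² = 67600 = 260² → right
(52,340,336): 52²+336² = 115600 = 340² → right
(225,63,216): 63²+216² = 50625 = 225² → right
(229,165,266): 165²+229² = 79666 > 70756 = 266² → acute
5 of the 6 are right.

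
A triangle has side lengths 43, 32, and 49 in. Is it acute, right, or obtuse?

acute

Compare the square of the longest side to the sum of squares of the other two: 32² + 43² = 2873 > 2401 = 49².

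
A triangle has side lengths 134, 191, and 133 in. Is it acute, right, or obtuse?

Compare the square of the longest side to the sum of squares of the other two: 133² + 134² = 35645 < 36481 = 191².

obtuse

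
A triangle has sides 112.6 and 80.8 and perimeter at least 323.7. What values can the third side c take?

Triangle inequality alone gives 31.8 < c < 193.4.
The perimeter condition gives c ≥ 323.7 − 112.6 − 80.8 = 130.3.
Intersecting the two: 130.3 ≤ c < 193.4.

130.3 ≤ c < 193.4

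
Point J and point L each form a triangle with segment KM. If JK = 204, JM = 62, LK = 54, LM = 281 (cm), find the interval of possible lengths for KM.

From triangle JKM: |204 − 62| < KM < 204 + 62, i.e. 142 < KM < 266.
From triangle LKM: 227 < KM < 335.
Both must hold, so KM lies in the intersection.

227 < KM < 266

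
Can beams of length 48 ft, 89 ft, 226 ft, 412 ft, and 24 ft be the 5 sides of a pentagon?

For a pentagon, each side must be shorter than the sum of the others.
Here the longest side is 412, but the remaining 4 sides sum to only 387.

No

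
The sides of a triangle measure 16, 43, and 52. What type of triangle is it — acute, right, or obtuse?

Compare the square of the longest side to the sum of squares of the other two: 16² + 43² = 2105 < 2704 = 52².

obtuse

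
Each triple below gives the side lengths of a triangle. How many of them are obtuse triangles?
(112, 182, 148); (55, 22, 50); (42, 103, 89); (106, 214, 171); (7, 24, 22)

4

(112,182,148): 112²+148² = 34448 > 33124 = 182² → acute
(55,22,50): 22²+50² = 2984 < 3025 = 55² → obtuse
(42,103,89): 42²+89² = 9685 < 10609 = 103² → obtuse
(106,214,171): 106²+171² = 40477 < 45796 = 214² → obtuse
(7,24,22): 7²+22² = 533 < 576 = 24² → obtuse
4 of the 5 are obtuse.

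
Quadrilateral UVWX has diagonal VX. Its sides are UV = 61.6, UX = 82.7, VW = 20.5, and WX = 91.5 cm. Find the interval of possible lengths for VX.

From triangle UVX: |61.6 − 82.7| < VX < 61.6 + 82.7, i.e. 21.1 < VX < 144.3.
From triangle WVX: 71.0 < VX < 112.0.
Both must hold, so VX lies in the intersection.

71.0 < VX < 112.0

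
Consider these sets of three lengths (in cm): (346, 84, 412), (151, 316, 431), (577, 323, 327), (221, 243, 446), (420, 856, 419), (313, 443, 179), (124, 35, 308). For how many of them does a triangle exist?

5

(84,346,412): 84+346 > 412 → valid
(151,316,431): 151+316 > 431 → valid
(323,327,577): 323+327 > 577 → valid
(221,243,446): 221+243 > 446 → valid
(419,420,856): 419+420 ≤ 856 → not valid
(179,313,443): 179+313 > 443 → valid
(35,124,308): 35+124 ≤ 308 → not valid
5 of the 7 triples form a triangle.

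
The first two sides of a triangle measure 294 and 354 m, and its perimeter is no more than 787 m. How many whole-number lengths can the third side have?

Triangle inequality: 60 < x < 648. Perimeter ≤ 787 gives x ≤ 787 − 294 − 354 = 139.
So 60 < x ≤ 139; integers 61 through 139: 79 values.

79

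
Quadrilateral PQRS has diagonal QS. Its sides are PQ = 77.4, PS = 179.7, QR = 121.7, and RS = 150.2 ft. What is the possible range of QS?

102.3 < QS < 257.1

From triangle PQS: |77.4 − 179.7| < QS < 77.4 + 179.7, i.e. 102.3 < QS < 257.1.
From triangle RQS: 28.5 < QS < 271.9.
Both must hold, so QS lies in the intersection.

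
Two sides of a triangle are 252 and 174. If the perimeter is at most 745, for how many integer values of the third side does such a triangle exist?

241

Triangle inequality: 78 < x < 426. Perimeter ≤ 745 gives x ≤ 745 − 252 − 174 = 319.
So 78 < x ≤ 319; integers 79 through 319: 241 values.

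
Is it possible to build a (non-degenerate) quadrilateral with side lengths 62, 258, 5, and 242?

Yes

A quadrilateral exists iff every side is shorter than the sum of the others — equivalently, the longest side is less than the sum of the rest.
Longest side 258 < 309 (sum of the remaining 3), so yes.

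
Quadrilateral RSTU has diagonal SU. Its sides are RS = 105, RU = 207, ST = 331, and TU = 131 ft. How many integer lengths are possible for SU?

From triangle RSU: 102 < SU < 312.
From triangle TSU: 200 < SU < 462.
Intersection: 200 < SU < 312, so integers 201 through 311: 111 values.

111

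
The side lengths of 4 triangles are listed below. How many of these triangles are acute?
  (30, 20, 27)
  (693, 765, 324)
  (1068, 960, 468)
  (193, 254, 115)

1

(30,20,27): 20²+27² = 1129 > 900 = 30² → acute
(693,765,324): 324²+693² = 585225 = 765² → right
(1068,960,468): 468²+960² = 1140624 = 1068² → right
(193,254,115): 115²+193² = 50474 < 64516 = 254² → obtuse
1 of the 4 is acute.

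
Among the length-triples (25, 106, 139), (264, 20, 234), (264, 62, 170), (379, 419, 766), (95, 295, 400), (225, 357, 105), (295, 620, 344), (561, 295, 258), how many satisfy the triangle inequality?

(25,106,139): 25+106 ≤ 139 → not valid
(20,234,264): 20+234 ≤ 264 → not valid
(62,170,264): 62+170 ≤ 264 → not valid
(379,419,766): 379+419 > 766 → valid
(95,295,400): 95+295 ≤ 400 → not valid
(105,225,357): 105+225 ≤ 357 → not valid
(295,344,620): 295+344 > 620 → valid
(258,295,561): 258+295 ≤ 561 → not valid
2 of the 8 triples form a triangle.

2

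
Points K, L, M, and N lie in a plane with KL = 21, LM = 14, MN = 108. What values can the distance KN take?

73 ≤ KN ≤ 143

The maximum is all hops collinear in one direction: 21 + 14 + 108 = 143.
The longest hop is 108; the others sum to 35. Folding the others back against it leaves at least 108 − 35 = 73.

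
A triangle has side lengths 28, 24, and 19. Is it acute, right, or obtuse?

acute

Compare the square of the longest side to the sum of squares of the other two: 19² + 24² = 937 > 784 = 28².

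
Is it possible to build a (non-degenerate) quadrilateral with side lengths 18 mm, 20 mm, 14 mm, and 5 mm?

Yes

A quadrilateral exists iff every side is shorter than the sum of the others — equivalently, the longest side is less than the sum of the rest.
Longest side 20 < 37 (sum of the remaining 3), so yes.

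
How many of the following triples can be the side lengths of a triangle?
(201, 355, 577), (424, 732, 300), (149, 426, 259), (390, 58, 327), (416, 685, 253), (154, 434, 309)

(201,355,577): 201+355 ≤ 577 → not valid
(300,424,732): 300+424 ≤ 732 → not valid
(149,259,426): 149+259 ≤ 426 → not valid
(58,327,390): 58+327 ≤ 390 → not valid
(253,416,685): 253+416 ≤ 685 → not valid
(154,309,434): 154+309 > 434 → valid
1 of the 6 triples forms a triangle.

1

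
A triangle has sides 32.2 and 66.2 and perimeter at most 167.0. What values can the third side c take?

34.0 < c ≤ 68.6

Triangle inequality alone gives 34.0 < c < 98.4.
The perimeter condition gives c ≤ 167.0 − 32.2 − 66.2 = 68.6.
Intersecting the two: 34.0 < c ≤ 68.6.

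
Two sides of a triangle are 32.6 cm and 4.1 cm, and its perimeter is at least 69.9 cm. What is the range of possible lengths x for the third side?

Triangle inequality alone gives 28.5 < x < 36.7.
The perimeter condition gives x ≥ 69.9 − 32.6 − 4.1 = 33.2.
Intersecting the two: 33.2 ≤ x < 36.7.

33.2 ≤ x < 36.7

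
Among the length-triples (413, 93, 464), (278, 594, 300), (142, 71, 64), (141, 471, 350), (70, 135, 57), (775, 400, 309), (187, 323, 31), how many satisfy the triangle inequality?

(93,413,464): 93+413 > 464 → valid
(278,300,594): 278+300 ≤ 594 → not valid
(64,71,142): 64+71 ≤ 142 → not valid
(141,350,471): 141+350 > 471 → valid
(57,70,135): 57+70 ≤ 135 → not valid
(309,400,775): 309+400 ≤ 775 → not valid
(31,187,323): 31+187 ≤ 323 → not valid
2 of the 7 triples form a triangle.

2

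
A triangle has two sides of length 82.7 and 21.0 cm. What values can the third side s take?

61.7 < s < 103.7

By the triangle inequality, s must be less than 82.7 + 21.0 = 103.7 and greater than |82.7 − 21.0| = 61.7.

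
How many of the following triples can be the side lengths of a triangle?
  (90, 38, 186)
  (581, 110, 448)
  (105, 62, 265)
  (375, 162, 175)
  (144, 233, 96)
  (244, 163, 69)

1

(38,90,186): 38+90 ≤ 186 → not valid
(110,448,581): 110+448 ≤ 581 → not valid
(62,105,265): 62+105 ≤ 265 → not valid
(162,175,375): 162+175 ≤ 375 → not valid
(96,144,233): 96+144 > 233 → valid
(69,163,244): 69+163 ≤ 244 → not valid
1 of the 6 triples forms a triangle.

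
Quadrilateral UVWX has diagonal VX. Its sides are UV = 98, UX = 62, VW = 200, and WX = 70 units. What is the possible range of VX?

130 < VX < 160

From triangle UVX: |98 − 62| < VX < 98 + 62, i.e. 36 < VX < 160.
From triangle WVX: 130 < VX < 270.
Both must hold, so VX lies in the intersection.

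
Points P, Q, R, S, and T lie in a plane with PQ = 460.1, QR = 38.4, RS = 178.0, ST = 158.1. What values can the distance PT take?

85.6 ≤ PT ≤ 834.6

The maximum is all hops collinear in one direction: 460.1 + 38.4 + 178.0 + 158.1 = 834.6.
The longest hop is 460.1; the others sum to 374.5. Folding the others back against it leaves at least 460.1 − 374.5 = 85.6.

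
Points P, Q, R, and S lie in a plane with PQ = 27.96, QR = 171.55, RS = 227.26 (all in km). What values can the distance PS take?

The maximum is all hops collinear in one direction: 27.96 + 171.55 + 227.26 = 426.77.
The longest hop is 227.26; the others sum to 199.51. Folding the others back against it leaves at least 227.26 − 199.51 = 27.75.

27.75 ≤ PS ≤ 426.77 km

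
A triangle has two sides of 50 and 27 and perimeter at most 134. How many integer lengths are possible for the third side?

34

Triangle inequality: 23 < x < 77. Perimeter ≤ 134 gives x ≤ 134 − 50 − 27 = 57.
So 23 < x ≤ 57; integers 24 through 57: 34 values.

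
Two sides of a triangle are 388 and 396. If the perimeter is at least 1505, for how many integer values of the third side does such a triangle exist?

63

Triangle inequality: 8 < x < 784. Perimeter ≥ 1505 gives x ≥ 1505 − 388 − 396 = 721.
So 721 ≤ x < 784; integers 721 through 783: 63 values.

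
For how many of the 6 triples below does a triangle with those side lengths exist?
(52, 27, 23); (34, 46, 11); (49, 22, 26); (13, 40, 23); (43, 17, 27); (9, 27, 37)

(23,27,52): 23+27 ≤ 52 → not valid
(11,34,46): 11+34 ≤ 46 → not valid
(22,26,49): 22+26 ≤ 49 → not valid
(13,23,40): 13+23 ≤ 40 → not valid
(17,27,43): 17+27 > 43 → valid
(9,27,37): 9+27 ≤ 37 → not valid
1 of the 6 triples forms a triangle.

1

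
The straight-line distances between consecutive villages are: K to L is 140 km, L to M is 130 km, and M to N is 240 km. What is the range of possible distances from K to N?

0 ≤ KN ≤ 510 km

The maximum is all hops collinear in one direction: 140 + 130 + 240 = 510.
The longest hop is 240; the others sum to 270. Since 240 ≤ 270, the path can fold back on itself completely, so the minimum distance is 0.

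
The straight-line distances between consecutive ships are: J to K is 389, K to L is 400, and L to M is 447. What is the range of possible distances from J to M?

0 ≤ JM ≤ 1236

The maximum is all hops collinear in one direction: 389 + 400 + 447 = 1236.
The longest hop is 447; the others sum to 789. Since 447 ≤ 789, the path can fold back on itself completely, so the minimum distance is 0.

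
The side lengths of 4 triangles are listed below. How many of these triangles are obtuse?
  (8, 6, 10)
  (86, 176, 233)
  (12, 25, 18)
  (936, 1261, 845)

2

(8,6,10): 6²+8² = 100 = 10² → right
(86,176,233): 86²+176² = 38372 < 54289 = 233² → obtuse
(12,25,18): 12²+18² = 468 < 625 = 25² → obtuse
(936,1261,845): 845²+936² = 1590121 = 1261² → right
2 of the 4 are obtuse.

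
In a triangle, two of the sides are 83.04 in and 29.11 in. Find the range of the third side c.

53.93 < c < 112.15

By the triangle inequality, c must be less than 83.04 + 29.11 = 112.15 and greater than |83.04 − 29.11| = 53.93.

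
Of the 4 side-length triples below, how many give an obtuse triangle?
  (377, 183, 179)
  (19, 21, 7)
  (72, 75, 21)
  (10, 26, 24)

1

(377,183,179): 179+183 ≤ 377, not a triangle
(19,21,7): 7²+19² = 410 < 441 = 21² → obtuse
(72,75,21): 21²+72² = 5625 = 75² → right
(10,26,24): 10²+24² = 676 = 26² → right
1 of the 4 is obtuse.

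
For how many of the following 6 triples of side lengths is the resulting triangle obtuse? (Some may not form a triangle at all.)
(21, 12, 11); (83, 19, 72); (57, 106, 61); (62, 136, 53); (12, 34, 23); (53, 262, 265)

(21,12,11): 11²+12² = 265 < 441 = 21² → obtuse
(83,19,72): 19²+72² = 5545 < 6889 = 83² → obtuse
(57,106,61): 57²+61² = 6970 < 11236 = 106² → obtuse
(62,136,53): 53+62 ≤ 136, not a triangle
(12,34,23): 12²+23² = 673 < 1156 = 34² → obtuse
(53,262,265): 53²+262² = 71453 > 70225 = 265² → acute
4 of the 6 are obtuse.

4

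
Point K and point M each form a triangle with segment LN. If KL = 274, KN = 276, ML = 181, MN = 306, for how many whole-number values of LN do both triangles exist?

From triangle KLN: 2 < LN < 550.
From triangle MLN: 125 < LN < 487.
Intersection: 125 < LN < 487, so integers 126 through 486: 361 values.

361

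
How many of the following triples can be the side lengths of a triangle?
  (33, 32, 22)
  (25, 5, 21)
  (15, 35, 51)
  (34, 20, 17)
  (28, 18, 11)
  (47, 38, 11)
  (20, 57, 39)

(22,32,33): 22+32 > 33 → valid
(5,21,25): 5+21 > 25 → valid
(15,35,51): 15+35 ≤ 51 → not valid
(17,20,34): 17+20 > 34 → valid
(11,18,28): 11+18 > 28 → valid
(11,38,47): 11+38 > 47 → valid
(20,39,57): 20+39 > 57 → valid
6 of the 7 triples form a triangle.

6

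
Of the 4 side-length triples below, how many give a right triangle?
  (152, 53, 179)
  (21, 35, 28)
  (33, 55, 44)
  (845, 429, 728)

3

(152,53,179): 53²+152² = 25913 < 32041 = 179² → obtuse
(21,35,28): 21²+28² = 1225 = 35² → right
(33,55,44): 33²+44² = 3025 = 55² → right
(845,429,728): 429²+728² = 714025 = 845² → right
3 of the 4 are right.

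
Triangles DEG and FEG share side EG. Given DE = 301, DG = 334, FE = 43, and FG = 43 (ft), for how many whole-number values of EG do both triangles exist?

From triangle DEG: 33 < EG < 635.
From triangle FEG: 0 < EG < 86.
Intersection: 33 < EG < 86, so integers 34 through 85: 52 values.

52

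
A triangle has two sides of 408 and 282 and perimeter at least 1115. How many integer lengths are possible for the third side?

265

Triangle inequality: 126 < x < 690. Perimeter ≥ 1115 gives x ≥ 1115 − 408 − 282 = 425.
So 425 ≤ x < 690; integers 425 through 689: 265 values.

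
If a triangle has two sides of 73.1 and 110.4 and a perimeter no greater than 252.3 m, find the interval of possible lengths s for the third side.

37.3 < s ≤ 68.8

Triangle inequality alone gives 37.3 < s < 183.5.
The perimeter condition gives s ≤ 252.3 − 73.1 − 110.4 = 68.8.
Intersecting the two: 37.3 < s ≤ 68.8.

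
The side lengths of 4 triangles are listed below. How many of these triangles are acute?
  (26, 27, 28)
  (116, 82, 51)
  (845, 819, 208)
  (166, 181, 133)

(26,27,28): 26²+27² = 1405 > 784 = 28² → acute
(116,82,51): 51²+82² = 9325 < 13456 = 116² → obtuse
(845,819,208): 208²+819² = 714025 = 845² → right
(166,181,133): 133²+166² = 45245 > 32761 = 181² → acute
2 of the 4 are acute.

2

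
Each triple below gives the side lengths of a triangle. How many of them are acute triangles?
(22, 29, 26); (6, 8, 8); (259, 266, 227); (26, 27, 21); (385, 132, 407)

(22,29,26): 22²+26² = 1160 > 841 = 29² → acute
(6,8,8): 6²+8² = 100 > 64 = 8² → acute
(259,266,227): 227²+259² = 118610 > 70756 = 266² → acute
(26,27,21): 21²+26² = 1117 > 729 = 27² → acute
(385,132,407): 132²+385² = 165649 = 407² → right
4 of the 5 are acute.

4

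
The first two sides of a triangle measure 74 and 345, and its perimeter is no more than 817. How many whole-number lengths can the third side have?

Triangle inequality: 271 < x < 419. Perimeter ≤ 817 gives x ≤ 817 − 74 − 345 = 398.
So 271 < x ≤ 398; integers 272 through 398: 127 values.

127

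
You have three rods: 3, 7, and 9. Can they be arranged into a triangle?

Yes

The longest side is 9, and the other two sum to 10.
Since 10 > 9, the triangle inequality holds.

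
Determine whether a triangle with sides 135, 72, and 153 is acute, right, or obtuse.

right

Compare the square of the longest side to the sum of squares of the other two: 72² + 135² = 23409 = 153².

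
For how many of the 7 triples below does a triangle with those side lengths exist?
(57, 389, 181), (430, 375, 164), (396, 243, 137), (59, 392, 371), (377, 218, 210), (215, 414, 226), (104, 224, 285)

(57,181,389): 57+181 ≤ 389 → not valid
(164,375,430): 164+375 > 430 → valid
(137,243,396): 137+243 ≤ 396 → not valid
(59,371,392): 59+371 > 392 → valid
(210,218,377): 210+218 > 377 → valid
(215,226,414): 215+226 > 414 → valid
(104,224,285): 104+224 > 285 → valid
5 of the 7 triples form a triangle.

5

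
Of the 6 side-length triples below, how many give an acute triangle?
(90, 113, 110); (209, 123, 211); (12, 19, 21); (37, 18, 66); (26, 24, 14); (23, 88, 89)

(90,113,110): 90²+110² = 20200 > 12769 = 113² → acute
(209,123,211): 123²+209² = 58810 > 44521 = 211² → acute
(12,19,21): 12²+19² = 505 > 441 = 21² → acute
(37,18,66): 18+37 ≤ 66, not a triangle
(26,24,14): 14²+24² = 772 > 676 = 26² → acute
(23,88,89): 23²+88² = 8273 > 7921 = 89² → acute
5 of the 6 are acute.

5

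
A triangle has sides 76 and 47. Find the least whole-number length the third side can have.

The third side must be strictly greater than |76 − 47| = 29.
The smallest integer above 29 is 30.

30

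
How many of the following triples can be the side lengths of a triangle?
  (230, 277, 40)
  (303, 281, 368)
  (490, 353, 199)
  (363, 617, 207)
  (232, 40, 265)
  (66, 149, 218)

(40,230,277): 40+230 ≤ 277 → not valid
(281,303,368): 281+303 > 368 → valid
(199,353,490): 199+353 > 490 → valid
(207,363,617): 207+363 ≤ 617 → not valid
(40,232,265): 40+232 > 265 → valid
(66,149,218): 66+149 ≤ 218 → not valid
3 of the 6 triples form a triangle.

3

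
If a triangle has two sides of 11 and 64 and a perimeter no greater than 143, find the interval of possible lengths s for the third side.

Triangle inequality alone gives 53 < s < 75.
The perimeter condition gives s ≤ 143 − 11 − 64 = 68.
Intersecting the two: 53 < s ≤ 68.

53 < s ≤ 68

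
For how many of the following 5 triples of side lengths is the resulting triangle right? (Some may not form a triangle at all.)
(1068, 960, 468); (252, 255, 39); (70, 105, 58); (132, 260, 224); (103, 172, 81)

3

(1068,960,468): 468²+960² = 1140624 = 1068² → right
(252,255,39): 39²+252² = 65025 = 255² → right
(70,105,58): 58²+70² = 8264 < 11025 = 105² → obtuse
(132,260,224): 132²+224² = 67600 = 260² → right
(103,172,81): 81²+103² = 17170 < 29584 = 172² → obtuse
3 of the 5 are right.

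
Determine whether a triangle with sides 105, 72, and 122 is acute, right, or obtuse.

Compare the square of the longest side to the sum of squares of the other two: 72² + 105² = 16209 > 14884 = 122².

acute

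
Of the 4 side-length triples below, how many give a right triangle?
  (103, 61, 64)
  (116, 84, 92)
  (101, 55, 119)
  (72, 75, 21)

1

(103,61,64): 61²+64² = 7817 < 10609 = 103² → obtuse
(116,84,92): 84²+92² = 15520 > 13456 = 116² → acute
(101,55,119): 55²+101² = 13226 < 14161 = 119² → obtuse
(72,75,21): 21²+72² = 5625 = 75² → right
1 of the 4 is right.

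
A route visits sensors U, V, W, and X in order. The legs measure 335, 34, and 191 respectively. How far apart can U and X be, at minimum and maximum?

110 ≤ UX ≤ 560

The maximum is all hops collinear in one direction: 335 + 34 + 191 = 560.
The longest hop is 335; the others sum to 225. Folding the others back against it leaves at least 335 − 225 = 110.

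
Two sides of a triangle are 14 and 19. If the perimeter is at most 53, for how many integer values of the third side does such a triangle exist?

15

Triangle inequality: 5 < x < 33. Perimeter ≤ 53 gives x ≤ 53 − 14 − 19 = 20.
So 5 < x ≤ 20; integers 6 through 20: 15 values.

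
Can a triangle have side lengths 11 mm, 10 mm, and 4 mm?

The longest side is 11, and the other two sum to 14.
Since 14 > 11, the triangle inequality holds.

Yes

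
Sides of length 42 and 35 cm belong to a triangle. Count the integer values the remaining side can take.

69

The third side lies in the open interval (7, 77).
Integers from 8 to 76 inclusive: 76 − 8 + 1 = 69.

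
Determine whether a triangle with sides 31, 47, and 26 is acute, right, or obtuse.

Compare the square of the longest side to the sum of squares of the other two: 26² + 31² = 1637 < 2209 = 47².

obtuse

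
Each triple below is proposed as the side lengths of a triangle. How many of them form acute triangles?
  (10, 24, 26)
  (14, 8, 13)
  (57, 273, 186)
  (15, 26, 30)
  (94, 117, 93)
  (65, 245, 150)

3

(10,24,26): 10²+24² = 676 = 26² → right
(14,8,13): 8²+13² = 233 > 196 = 14² → acute
(57,273,186): 57+186 ≤ 273, not a triangle
(15,26,30): 15²+26² = 901 > 900 = 30² → acute
(94,117,93): 93²+94² = 17485 > 13689 = 117² → acute
(65,245,150): 65+150 ≤ 245, not a triangle
3 of the 6 are acute.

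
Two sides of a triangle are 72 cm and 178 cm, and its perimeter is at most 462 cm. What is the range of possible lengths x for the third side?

106 < x ≤ 212 cm

Triangle inequality alone gives 106 < x < 250.
The perimeter condition gives x ≤ 462 − 72 − 178 = 212.
Intersecting the two: 106 < x ≤ 212.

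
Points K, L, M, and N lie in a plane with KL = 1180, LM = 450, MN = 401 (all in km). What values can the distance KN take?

329 ≤ KN ≤ 2031 km

The maximum is all hops collinear in one direction: 1180 + 450 + 401 = 2031.
The longest hop is 1180; the others sum to 851. Folding the others back against it leaves at least 1180 − 851 = 329.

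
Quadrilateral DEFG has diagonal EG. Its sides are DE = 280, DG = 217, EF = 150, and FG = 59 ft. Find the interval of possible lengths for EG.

From triangle DEG: |280 − 217| < EG < 280 + 217, i.e. 63 < EG < 497.
From triangle FEG: 91 < EG < 209.
Both must hold, so EG lies in the intersection.

91 < EG < 209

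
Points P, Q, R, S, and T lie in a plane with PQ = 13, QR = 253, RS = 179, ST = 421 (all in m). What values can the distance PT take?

0 ≤ PT ≤ 866 m

The maximum is all hops collinear in one direction: 13 + 253 + 179 + 421 = 866.
The longest hop is 421; the others sum to 445. Since 421 ≤ 445, the path can fold back on itself completely, so the minimum distance is 0.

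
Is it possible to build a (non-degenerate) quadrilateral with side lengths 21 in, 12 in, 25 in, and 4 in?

A quadrilateral exists iff every side is shorter than the sum of the others — equivalently, the longest side is less than the sum of the rest.
Longest side 25 < 37 (sum of the remaining 3), so yes.

Yes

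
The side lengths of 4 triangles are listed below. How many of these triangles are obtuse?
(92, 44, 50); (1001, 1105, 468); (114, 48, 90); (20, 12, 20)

(92,44,50): 44²+50² = 4436 < 8464 = 92² → obtuse
(1001,1105,468): 468²+1001² = 1221025 = 1105² → right
(114,48,90): 48²+90² = 10404 < 12996 = 114² → obtuse
(20,12,20): 12²+20² = 544 > 400 = 20² → acute
2 of the 4 are obtuse.

2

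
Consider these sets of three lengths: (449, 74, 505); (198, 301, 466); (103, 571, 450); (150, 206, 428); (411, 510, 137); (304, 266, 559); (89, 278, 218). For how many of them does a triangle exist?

5

(74,449,505): 74+449 > 505 → valid
(198,301,466): 198+301 > 466 → valid
(103,450,571): 103+450 ≤ 571 → not valid
(150,206,428): 150+206 ≤ 428 → not valid
(137,411,510): 137+411 > 510 → valid
(266,304,559): 266+304 > 559 → valid
(89,218,278): 89+218 > 278 → valid
5 of the 7 triples form a triangle.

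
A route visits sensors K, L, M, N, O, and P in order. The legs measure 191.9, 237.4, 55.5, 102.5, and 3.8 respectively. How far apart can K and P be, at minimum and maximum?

The maximum is all hops collinear in one direction: 191.9 + 237.4 + 55.5 + 102.5 + 3.8 = 591.1.
The longest hop is 237.4; the others sum to 353.7. Since 237.4 ≤ 353.7, the path can fold back on itself completely, so the minimum distance is 0.

0 ≤ KP ≤ 591.1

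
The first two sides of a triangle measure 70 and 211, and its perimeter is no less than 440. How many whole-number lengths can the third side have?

Triangle inequality: 141 < x < 281. Perimeter ≥ 440 gives x ≥ 440 − 70 − 211 = 159.
So 159 ≤ x < 281; integers 159 through 280: 122 values.

122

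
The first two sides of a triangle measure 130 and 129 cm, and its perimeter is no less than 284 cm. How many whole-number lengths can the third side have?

234

Triangle inequality: 1 < x < 259. Perimeter ≥ 284 gives x ≥ 284 − 130 − 129 = 25.
So 25 ≤ x < 259; integers 25 through 258: 234 values.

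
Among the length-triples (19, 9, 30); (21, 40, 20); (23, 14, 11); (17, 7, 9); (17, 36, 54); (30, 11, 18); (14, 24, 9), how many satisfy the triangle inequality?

(9,19,30): 9+19 ≤ 30 → not valid
(20,21,40): 20+21 > 40 → valid
(11,14,23): 11+14 > 23 → valid
(7,9,17): 7+9 ≤ 17 → not valid
(17,36,54): 17+36 ≤ 54 → not valid
(11,18,30): 11+18 ≤ 30 → not valid
(9,14,24): 9+14 ≤ 24 → not valid
2 of the 7 triples form a triangle.

2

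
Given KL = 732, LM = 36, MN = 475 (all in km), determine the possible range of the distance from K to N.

221 ≤ KN ≤ 1243 km

The maximum is all hops collinear in one direction: 732 + 36 + 475 = 1243.
The longest hop is 732; the others sum to 511. Folding the others back against it leaves at least 732 − 511 = 221.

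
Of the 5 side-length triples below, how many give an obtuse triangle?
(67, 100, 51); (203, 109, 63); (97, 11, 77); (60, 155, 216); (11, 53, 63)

(67,100,51): 51²+67² = 7090 < 10000 = 100² → obtuse
(203,109,63): 63+109 ≤ 203, not a triangle
(97,11,77): 11+77 ≤ 97, not a triangle
(60,155,216): 60+155 ≤ 216, not a triangle
(11,53,63): 11²+53² = 2930 < 3969 = 63² → obtuse
2 of the 5 are obtuse.

2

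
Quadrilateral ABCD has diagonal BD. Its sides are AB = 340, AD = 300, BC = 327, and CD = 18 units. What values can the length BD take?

From triangle ABD: |340 − 300| < BD < 340 + 300, i.e. 40 < BD < 640.
From triangle CBD: 309 < BD < 345.
Both must hold, so BD lies in the intersection.

309 < BD < 345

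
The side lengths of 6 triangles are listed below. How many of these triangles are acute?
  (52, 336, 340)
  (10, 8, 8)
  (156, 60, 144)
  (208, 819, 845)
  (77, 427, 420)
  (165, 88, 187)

1

(52,336,340): 52²+336² = 115600 = 340² → right
(10,8,8): 8²+8² = 128 > 100 = 10² → acute
(156,60,144): 60²+144² = 24336 = 156² → right
(208,819,845): 208²+819² = 714025 = 845² → right
(77,427,420): 77²+420² = 182329 = 427² → right
(165,88,187): 88²+165² = 34969 = 187² → right
1 of the 6 is acute.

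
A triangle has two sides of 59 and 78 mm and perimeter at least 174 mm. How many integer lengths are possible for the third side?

100

Triangle inequality: 19 < x < 137. Perimeter ≥ 174 gives x ≥ 174 − 59 − 78 = 37.
So 37 ≤ x < 137; integers 37 through 136: 100 values.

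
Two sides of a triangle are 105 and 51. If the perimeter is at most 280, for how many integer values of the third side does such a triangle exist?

Triangle inequality: 54 < x < 156. Perimeter ≤ 280 gives x ≤ 280 − 105 − 51 = 124.
So 54 < x ≤ 124; integers 55 through 124: 70 values.

70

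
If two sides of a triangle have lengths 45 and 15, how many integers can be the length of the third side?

The third side lies in the open interval (30, 60).
Integers from 31 to 59 inclusive: 59 − 31 + 1 = 29.

29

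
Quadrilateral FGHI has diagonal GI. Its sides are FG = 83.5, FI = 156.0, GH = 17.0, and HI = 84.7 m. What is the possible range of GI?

From triangle FGI: |83.5 − 156.0| < GI < 83.5 + 156.0, i.e. 72.5 < GI < 239.5.
From triangle HGI: 67.7 < GI < 101.7.
Both must hold, so GI lies in the intersection.

72.5 < GI < 101.7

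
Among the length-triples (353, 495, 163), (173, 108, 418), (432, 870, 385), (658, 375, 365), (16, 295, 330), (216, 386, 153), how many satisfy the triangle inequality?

2

(163,353,495): 163+353 > 495 → valid
(108,173,418): 108+173 ≤ 418 → not valid
(385,432,870): 385+432 ≤ 870 → not valid
(365,375,658): 365+375 > 658 → valid
(16,295,330): 16+295 ≤ 330 → not valid
(153,216,386): 153+216 ≤ 386 → not valid
2 of the 6 triples form a triangle.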